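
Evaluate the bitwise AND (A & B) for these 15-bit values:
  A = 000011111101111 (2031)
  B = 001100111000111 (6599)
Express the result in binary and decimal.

Apply & to each column (1 only where both bits are 1):
  000011111101111
& 001100111000111
-----------------
  000000111000111

Answer: 000000111000111 (455)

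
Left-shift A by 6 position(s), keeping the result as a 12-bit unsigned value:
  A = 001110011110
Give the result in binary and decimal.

Shift left by 6: drop the top 6 bit(s), append 6 zero(s) on the right.
  001110011110  ->  discard [001110], keep [011110], append 000000
= 011110000000

Answer: 011110000000 (1920)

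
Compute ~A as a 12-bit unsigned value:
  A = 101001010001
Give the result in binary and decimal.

Flip each bit (0->1, 1->0):
  101001010001
  010110101110

Answer: 010110101110 (1454)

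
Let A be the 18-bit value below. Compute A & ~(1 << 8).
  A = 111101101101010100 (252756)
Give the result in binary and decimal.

Mask = ~(1 << 8) = 111111111011111111
Bit 8 of A is 1, so AND-ing with the mask clears it to 0.
  111101101101010100
& 111111111011111111
--------------------
  111101101001010100

Answer: 111101101001010100 (252500)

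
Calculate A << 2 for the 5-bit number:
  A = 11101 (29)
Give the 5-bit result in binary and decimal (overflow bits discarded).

Shift left by 2: drop the top 2 bit(s), append 2 zero(s) on the right.
  11101  ->  discard [11], keep [101], append 00
= 10100

Answer: 10100 (20)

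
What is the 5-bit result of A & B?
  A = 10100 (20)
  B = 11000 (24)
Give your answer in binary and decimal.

Apply & to each column (1 only where both bits are 1):
  10100
& 11000
-------
  10000

Answer: 10000 (16)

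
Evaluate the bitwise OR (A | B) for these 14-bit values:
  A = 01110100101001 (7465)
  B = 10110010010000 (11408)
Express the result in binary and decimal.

Apply | to each column (1 where either bit is 1):
  01110100101001
| 10110010010000
----------------
  11110110111001

Answer: 11110110111001 (15801)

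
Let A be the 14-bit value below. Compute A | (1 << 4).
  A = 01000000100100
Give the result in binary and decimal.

Mask = 1 << 4 = 00000000010000
Bit 4 of A is 0, so OR-ing with the mask flips it to 1.
  01000000100100
| 00000000010000
----------------
  01000000110100

Answer: 01000000110100 (4148)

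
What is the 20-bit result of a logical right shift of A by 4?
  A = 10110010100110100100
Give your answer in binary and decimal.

Logical shift right by 4: drop the bottom 4 bit(s), prepend 4 zero(s) on the left.
  10110010100110100100  ->  keep [1011001010011010], discard [0100], prepend 0000
= 00001011001010011010

Answer: 00001011001010011010 (45722)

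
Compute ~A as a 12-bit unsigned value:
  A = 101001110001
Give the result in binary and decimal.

Flip each bit (0->1, 1->0):
  101001110001
  010110001110

Answer: 010110001110 (1422)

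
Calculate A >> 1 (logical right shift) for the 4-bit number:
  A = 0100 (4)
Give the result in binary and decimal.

Logical shift right by 1: drop the bottom 1 bit(s), prepend 1 zero(s) on the left.
  0100  ->  keep [010], discard [0], prepend 0
= 0010

Answer: 0010 (2)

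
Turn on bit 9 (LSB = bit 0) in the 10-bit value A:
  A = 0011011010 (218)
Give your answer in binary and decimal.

Mask = 1 << 9 = 1000000000
Bit 9 of A is 0, so OR-ing with the mask flips it to 1.
  0011011010
| 1000000000
------------
  1011011010

Answer: 1011011010 (730)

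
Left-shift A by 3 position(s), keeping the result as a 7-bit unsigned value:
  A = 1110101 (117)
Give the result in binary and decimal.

Shift left by 3: drop the top 3 bit(s), append 3 zero(s) on the right.
  1110101  ->  discard [111], keep [0101], append 000
= 0101000

Answer: 0101000 (40)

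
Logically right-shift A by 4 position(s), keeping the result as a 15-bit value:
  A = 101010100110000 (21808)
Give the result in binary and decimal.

Logical shift right by 4: drop the bottom 4 bit(s), prepend 4 zero(s) on the left.
  101010100110000  ->  keep [10101010011], discard [0000], prepend 0000
= 000010101010011

Answer: 000010101010011 (1363)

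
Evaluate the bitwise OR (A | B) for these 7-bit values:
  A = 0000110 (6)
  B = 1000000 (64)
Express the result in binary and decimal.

Apply | to each column (1 where either bit is 1):
  0000110
| 1000000
---------
  1000110

Answer: 1000110 (70)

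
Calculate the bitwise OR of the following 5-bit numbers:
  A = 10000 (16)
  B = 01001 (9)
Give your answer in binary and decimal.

Apply | to each column (1 where either bit is 1):
  10000
| 01001
-------
  11001

Answer: 11001 (25)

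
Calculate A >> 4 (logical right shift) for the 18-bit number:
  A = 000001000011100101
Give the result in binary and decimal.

Logical shift right by 4: drop the bottom 4 bit(s), prepend 4 zero(s) on the left.
  000001000011100101  ->  keep [00000100001110], discard [0101], prepend 0000
= 000000000100001110

Answer: 000000000100001110 (270)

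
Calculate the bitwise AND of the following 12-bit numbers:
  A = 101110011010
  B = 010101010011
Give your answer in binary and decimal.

Apply & to each column (1 only where both bits are 1):
  101110011010
& 010101010011
--------------
  000100010010

Answer: 000100010010 (274)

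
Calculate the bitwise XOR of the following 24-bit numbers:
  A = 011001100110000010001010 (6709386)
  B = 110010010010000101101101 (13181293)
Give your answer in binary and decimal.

Apply ^ to each column (1 where bits differ):
  011001100110000010001010
^ 110010010010000101101101
--------------------------
  101011110100000111100111

Answer: 101011110100000111100111 (11485671)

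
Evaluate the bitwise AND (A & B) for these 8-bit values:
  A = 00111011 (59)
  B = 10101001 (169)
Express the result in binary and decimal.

Apply & to each column (1 only where both bits are 1):
  00111011
& 10101001
----------
  00101001

Answer: 00101001 (41)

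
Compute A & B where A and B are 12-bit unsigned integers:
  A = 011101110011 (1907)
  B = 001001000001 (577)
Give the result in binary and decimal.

Apply & to each column (1 only where both bits are 1):
  011101110011
& 001001000001
--------------
  001001000001

Answer: 001001000001 (577)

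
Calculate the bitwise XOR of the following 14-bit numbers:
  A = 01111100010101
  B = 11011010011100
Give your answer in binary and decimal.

Apply ^ to each column (1 where bits differ):
  01111100010101
^ 11011010011100
----------------
  10100110001001

Answer: 10100110001001 (10633)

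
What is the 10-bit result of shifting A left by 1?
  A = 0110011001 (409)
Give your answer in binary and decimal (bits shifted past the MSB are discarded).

Shift left by 1: drop the top 1 bit(s), append 1 zero(s) on the right.
  0110011001  ->  discard [0], keep [110011001], append 0
= 1100110010

Answer: 1100110010 (818)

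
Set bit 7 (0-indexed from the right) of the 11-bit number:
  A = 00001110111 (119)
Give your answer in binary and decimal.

Mask = 1 << 7 = 00010000000
Bit 7 of A is 0, so OR-ing with the mask flips it to 1.
  00001110111
| 00010000000
-------------
  00011110111

Answer: 00011110111 (247)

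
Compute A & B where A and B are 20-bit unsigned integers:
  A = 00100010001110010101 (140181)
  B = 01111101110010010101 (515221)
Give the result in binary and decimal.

Apply & to each column (1 only where both bits are 1):
  00100010001110010101
& 01111101110010010101
----------------------
  00100000000010010101

Answer: 00100000000010010101 (131221)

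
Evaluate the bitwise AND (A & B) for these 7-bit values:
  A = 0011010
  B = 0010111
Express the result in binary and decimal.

Apply & to each column (1 only where both bits are 1):
  0011010
& 0010111
---------
  0010010

Answer: 0010010 (18)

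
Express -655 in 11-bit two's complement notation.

1. Binary of +655:  01010001111
2. Invert bits:     10101110000
3. Add 1:           10101110001

Answer: 10101110001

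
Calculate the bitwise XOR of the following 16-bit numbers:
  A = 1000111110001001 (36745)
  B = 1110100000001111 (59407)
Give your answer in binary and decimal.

Apply ^ to each column (1 where bits differ):
  1000111110001001
^ 1110100000001111
------------------
  0110011110000110

Answer: 0110011110000110 (26502)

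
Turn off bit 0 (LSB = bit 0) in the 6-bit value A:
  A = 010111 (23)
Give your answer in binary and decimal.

Mask = ~(1 << 0) = 111110
Bit 0 of A is 1, so AND-ing with the mask clears it to 0.
  010111
& 111110
--------
  010110

Answer: 010110 (22)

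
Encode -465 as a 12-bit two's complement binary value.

1. Binary of +465:  000111010001
2. Invert bits:     111000101110
3. Add 1:           111000101111

Answer: 111000101111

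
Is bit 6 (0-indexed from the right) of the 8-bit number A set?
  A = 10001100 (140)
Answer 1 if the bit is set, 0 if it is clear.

Bit 6 is the 7th from the right.
  10001100
   ^
That bit is 0.

Answer: 0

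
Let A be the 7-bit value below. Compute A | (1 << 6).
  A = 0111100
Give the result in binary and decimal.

Mask = 1 << 6 = 1000000
Bit 6 of A is 0, so OR-ing with the mask flips it to 1.
  0111100
| 1000000
---------
  1111100

Answer: 1111100 (124)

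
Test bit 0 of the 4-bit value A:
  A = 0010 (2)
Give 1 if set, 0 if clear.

Bit 0 is the 1st from the right.
  0010
     ^
That bit is 0.

Answer: 0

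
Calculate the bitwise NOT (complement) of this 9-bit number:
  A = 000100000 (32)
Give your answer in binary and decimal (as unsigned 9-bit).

Flip each bit (0->1, 1->0):
  000100000
  111011111

Answer: 111011111 (479)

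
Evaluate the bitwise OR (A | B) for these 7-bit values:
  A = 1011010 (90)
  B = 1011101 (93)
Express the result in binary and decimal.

Apply | to each column (1 where either bit is 1):
  1011010
| 1011101
---------
  1011111

Answer: 1011111 (95)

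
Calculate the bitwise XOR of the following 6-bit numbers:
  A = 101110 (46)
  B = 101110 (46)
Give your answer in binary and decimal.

Apply ^ to each column (1 where bits differ):
  101110
^ 101110
--------
  000000

Answer: 000000 (0)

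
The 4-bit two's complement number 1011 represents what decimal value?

MSB is 1, so the value is negative. Find the magnitude:
1. Invert bits:  0100
2. Add 1:        0101  = 5
3. Apply sign:   -5

Answer: -5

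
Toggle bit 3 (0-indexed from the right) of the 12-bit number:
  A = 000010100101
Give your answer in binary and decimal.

Mask = 1 << 3 = 000000001000
Bit 3 of A is 0; XOR with the mask flips it to 1.
  000010100101
^ 000000001000
--------------
  000010101101

Answer: 000010101101 (173)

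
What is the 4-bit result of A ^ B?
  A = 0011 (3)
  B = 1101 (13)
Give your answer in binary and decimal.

Apply ^ to each column (1 where bits differ):
  0011
^ 1101
------
  1110

Answer: 1110 (14)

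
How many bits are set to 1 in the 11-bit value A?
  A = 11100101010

11100101010
1-bits at positions (from bit 0 = LSB): 1, 3, 5, 8, 9, 10
Count = 6

Answer: 6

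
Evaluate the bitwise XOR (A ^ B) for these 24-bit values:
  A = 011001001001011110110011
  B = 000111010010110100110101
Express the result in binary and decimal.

Apply ^ to each column (1 where bits differ):
  011001001001011110110011
^ 000111010010110100110101
--------------------------
  011110011011101010000110

Answer: 011110011011101010000110 (7977606)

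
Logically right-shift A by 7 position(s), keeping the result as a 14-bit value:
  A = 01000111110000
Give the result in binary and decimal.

Logical shift right by 7: drop the bottom 7 bit(s), prepend 7 zero(s) on the left.
  01000111110000  ->  keep [0100011], discard [1110000], prepend 0000000
= 00000000100011

Answer: 00000000100011 (35)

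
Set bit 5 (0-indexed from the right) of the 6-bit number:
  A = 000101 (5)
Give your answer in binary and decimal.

Mask = 1 << 5 = 100000
Bit 5 of A is 0, so OR-ing with the mask flips it to 1.
  000101
| 100000
--------
  100101

Answer: 100101 (37)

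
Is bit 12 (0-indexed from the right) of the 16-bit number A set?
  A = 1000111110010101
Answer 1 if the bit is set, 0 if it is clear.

Bit 12 is the 13th from the right.
  1000111110010101
     ^
That bit is 0.

Answer: 0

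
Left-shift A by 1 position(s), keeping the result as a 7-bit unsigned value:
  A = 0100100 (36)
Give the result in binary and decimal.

Shift left by 1: drop the top 1 bit(s), append 1 zero(s) on the right.
  0100100  ->  discard [0], keep [100100], append 0
= 1001000

Answer: 1001000 (72)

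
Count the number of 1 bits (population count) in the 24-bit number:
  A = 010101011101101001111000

010101011101101001111000
1-bits at positions (from bit 0 = LSB): 3, 4, 5, 6, 9, 11, 12, 14, 15, 16, 18, 20, 22
Count = 13

Answer: 13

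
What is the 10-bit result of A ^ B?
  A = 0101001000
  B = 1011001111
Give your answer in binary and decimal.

Apply ^ to each column (1 where bits differ):
  0101001000
^ 1011001111
------------
  1110000111

Answer: 1110000111 (903)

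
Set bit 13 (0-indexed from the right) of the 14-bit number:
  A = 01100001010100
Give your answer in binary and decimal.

Mask = 1 << 13 = 10000000000000
Bit 13 of A is 0, so OR-ing with the mask flips it to 1.
  01100001010100
| 10000000000000
----------------
  11100001010100

Answer: 11100001010100 (14420)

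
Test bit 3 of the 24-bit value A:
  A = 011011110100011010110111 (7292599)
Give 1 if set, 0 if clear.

Bit 3 is the 4th from the right.
  011011110100011010110111
                      ^
That bit is 0.

Answer: 0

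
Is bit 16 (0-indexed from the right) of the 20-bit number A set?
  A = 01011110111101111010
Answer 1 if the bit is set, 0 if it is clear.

Bit 16 is the 17th from the right.
  01011110111101111010
     ^
That bit is 1.

Answer: 1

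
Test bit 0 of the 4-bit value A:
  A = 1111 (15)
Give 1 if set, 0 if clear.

Bit 0 is the 1st from the right.
  1111
     ^
That bit is 1.

Answer: 1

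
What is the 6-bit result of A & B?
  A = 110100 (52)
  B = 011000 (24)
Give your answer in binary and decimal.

Apply & to each column (1 only where both bits are 1):
  110100
& 011000
--------
  010000

Answer: 010000 (16)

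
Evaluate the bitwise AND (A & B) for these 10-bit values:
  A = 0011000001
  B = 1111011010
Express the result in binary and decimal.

Apply & to each column (1 only where both bits are 1):
  0011000001
& 1111011010
------------
  0011000000

Answer: 0011000000 (192)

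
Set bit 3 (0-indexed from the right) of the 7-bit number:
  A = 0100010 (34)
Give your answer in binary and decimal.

Mask = 1 << 3 = 0001000
Bit 3 of A is 0, so OR-ing with the mask flips it to 1.
  0100010
| 0001000
---------
  0101010

Answer: 0101010 (42)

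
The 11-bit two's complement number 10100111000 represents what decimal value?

MSB is 1, so the value is negative. Find the magnitude:
1. Invert bits:  01011000111
2. Add 1:        01011001000  = 712
3. Apply sign:   -712

Answer: -712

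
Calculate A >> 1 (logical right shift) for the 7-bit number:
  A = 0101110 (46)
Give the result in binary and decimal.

Logical shift right by 1: drop the bottom 1 bit(s), prepend 1 zero(s) on the left.
  0101110  ->  keep [010111], discard [0], prepend 0
= 0010111

Answer: 0010111 (23)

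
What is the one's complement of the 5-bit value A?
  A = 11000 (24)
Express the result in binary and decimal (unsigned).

Flip each bit (0->1, 1->0):
  11000
  00111

Answer: 00111 (7)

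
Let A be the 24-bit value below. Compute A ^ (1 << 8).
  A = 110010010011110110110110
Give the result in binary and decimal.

Mask = 1 << 8 = 000000000000000100000000
Bit 8 of A is 1; XOR with the mask flips it to 0.
  110010010011110110110110
^ 000000000000000100000000
--------------------------
  110010010011110010110110

Answer: 110010010011110010110110 (13188278)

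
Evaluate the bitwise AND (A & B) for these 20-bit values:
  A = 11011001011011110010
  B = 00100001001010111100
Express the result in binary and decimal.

Apply & to each column (1 only where both bits are 1):
  11011001011011110010
& 00100001001010111100
----------------------
  00000001001010110000

Answer: 00000001001010110000 (4784)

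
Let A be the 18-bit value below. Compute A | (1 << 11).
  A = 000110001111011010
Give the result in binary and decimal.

Mask = 1 << 11 = 000000100000000000
Bit 11 of A is 0, so OR-ing with the mask flips it to 1.
  000110001111011010
| 000000100000000000
--------------------
  000110101111011010

Answer: 000110101111011010 (27610)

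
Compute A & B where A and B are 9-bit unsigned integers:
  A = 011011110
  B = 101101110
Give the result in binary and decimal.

Apply & to each column (1 only where both bits are 1):
  011011110
& 101101110
-----------
  001001110

Answer: 001001110 (78)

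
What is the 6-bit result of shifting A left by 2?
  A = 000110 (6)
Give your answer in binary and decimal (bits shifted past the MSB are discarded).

Shift left by 2: drop the top 2 bit(s), append 2 zero(s) on the right.
  000110  ->  discard [00], keep [0110], append 00
= 011000

Answer: 011000 (24)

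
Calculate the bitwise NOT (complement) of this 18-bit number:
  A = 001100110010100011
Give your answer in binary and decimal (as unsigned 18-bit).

Flip each bit (0->1, 1->0):
  001100110010100011
  110011001101011100

Answer: 110011001101011100 (209756)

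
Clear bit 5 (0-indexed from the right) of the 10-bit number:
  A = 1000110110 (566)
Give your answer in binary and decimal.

Mask = ~(1 << 5) = 1111011111
Bit 5 of A is 1, so AND-ing with the mask clears it to 0.
  1000110110
& 1111011111
------------
  1000010110

Answer: 1000010110 (534)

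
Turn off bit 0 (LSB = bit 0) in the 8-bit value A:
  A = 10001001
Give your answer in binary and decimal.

Mask = ~(1 << 0) = 11111110
Bit 0 of A is 1, so AND-ing with the mask clears it to 0.
  10001001
& 11111110
----------
  10001000

Answer: 10001000 (136)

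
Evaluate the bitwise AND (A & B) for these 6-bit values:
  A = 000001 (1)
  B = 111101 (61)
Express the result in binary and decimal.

Apply & to each column (1 only where both bits are 1):
  000001
& 111101
--------
  000001

Answer: 000001 (1)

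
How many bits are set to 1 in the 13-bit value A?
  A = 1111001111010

1111001111010
1-bits at positions (from bit 0 = LSB): 1, 3, 4, 5, 6, 9, 10, 11, 12
Count = 9

Answer: 9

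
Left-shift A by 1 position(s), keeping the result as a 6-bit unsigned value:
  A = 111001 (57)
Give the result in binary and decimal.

Shift left by 1: drop the top 1 bit(s), append 1 zero(s) on the right.
  111001  ->  discard [1], keep [11001], append 0
= 110010

Answer: 110010 (50)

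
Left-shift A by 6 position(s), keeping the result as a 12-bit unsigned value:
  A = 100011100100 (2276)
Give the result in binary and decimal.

Shift left by 6: drop the top 6 bit(s), append 6 zero(s) on the right.
  100011100100  ->  discard [100011], keep [100100], append 000000
= 100100000000

Answer: 100100000000 (2304)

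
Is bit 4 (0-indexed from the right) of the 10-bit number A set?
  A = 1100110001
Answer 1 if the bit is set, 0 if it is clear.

Bit 4 is the 5th from the right.
  1100110001
       ^
That bit is 1.

Answer: 1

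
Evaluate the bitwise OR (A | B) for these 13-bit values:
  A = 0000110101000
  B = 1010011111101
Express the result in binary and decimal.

Apply | to each column (1 where either bit is 1):
  0000110101000
| 1010011111101
---------------
  1010111111101

Answer: 1010111111101 (5629)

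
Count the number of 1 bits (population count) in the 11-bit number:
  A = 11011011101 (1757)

11011011101
1-bits at positions (from bit 0 = LSB): 0, 2, 3, 4, 6, 7, 9, 10
Count = 8

Answer: 8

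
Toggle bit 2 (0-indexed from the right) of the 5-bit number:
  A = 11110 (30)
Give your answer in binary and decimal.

Mask = 1 << 2 = 00100
Bit 2 of A is 1; XOR with the mask flips it to 0.
  11110
^ 00100
-------
  11010

Answer: 11010 (26)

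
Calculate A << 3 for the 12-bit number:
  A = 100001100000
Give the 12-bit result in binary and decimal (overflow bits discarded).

Shift left by 3: drop the top 3 bit(s), append 3 zero(s) on the right.
  100001100000  ->  discard [100], keep [001100000], append 000
= 001100000000

Answer: 001100000000 (768)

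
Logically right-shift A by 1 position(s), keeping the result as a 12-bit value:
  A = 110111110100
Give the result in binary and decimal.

Logical shift right by 1: drop the bottom 1 bit(s), prepend 1 zero(s) on the left.
  110111110100  ->  keep [11011111010], discard [0], prepend 0
= 011011111010

Answer: 011011111010 (1786)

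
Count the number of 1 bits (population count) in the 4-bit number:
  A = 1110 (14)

1110
1-bits at positions (from bit 0 = LSB): 1, 2, 3
Count = 3

Answer: 3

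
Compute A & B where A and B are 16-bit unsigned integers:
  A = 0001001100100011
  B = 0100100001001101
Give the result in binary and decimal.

Apply & to each column (1 only where both bits are 1):
  0001001100100011
& 0100100001001101
------------------
  0000000000000001

Answer: 0000000000000001 (1)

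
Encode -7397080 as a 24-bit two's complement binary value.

1. Binary of +7397080:  011100001101111011011000
2. Invert bits:     100011110010000100100111
3. Add 1:           100011110010000100101000

Answer: 100011110010000100101000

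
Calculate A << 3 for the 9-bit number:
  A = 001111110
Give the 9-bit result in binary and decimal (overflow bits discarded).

Shift left by 3: drop the top 3 bit(s), append 3 zero(s) on the right.
  001111110  ->  discard [001], keep [111110], append 000
= 111110000

Answer: 111110000 (496)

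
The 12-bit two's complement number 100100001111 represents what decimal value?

MSB is 1, so the value is negative. Find the magnitude:
1. Invert bits:  011011110000
2. Add 1:        011011110001  = 1777
3. Apply sign:   -1777

Answer: -1777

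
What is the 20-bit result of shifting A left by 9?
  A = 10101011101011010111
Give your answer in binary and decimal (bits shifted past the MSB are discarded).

Shift left by 9: drop the top 9 bit(s), append 9 zero(s) on the right.
  10101011101011010111  ->  discard [101010111], keep [01011010111], append 000000000
= 01011010111000000000

Answer: 01011010111000000000 (372224)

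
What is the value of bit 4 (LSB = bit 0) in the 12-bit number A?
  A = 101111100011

Bit 4 is the 5th from the right.
  101111100011
         ^
That bit is 0.

Answer: 0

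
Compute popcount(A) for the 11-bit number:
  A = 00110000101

00110000101
1-bits at positions (from bit 0 = LSB): 0, 2, 7, 8
Count = 4

Answer: 4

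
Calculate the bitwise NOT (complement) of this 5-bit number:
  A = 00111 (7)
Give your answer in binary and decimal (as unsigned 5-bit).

Flip each bit (0->1, 1->0):
  00111
  11000

Answer: 11000 (24)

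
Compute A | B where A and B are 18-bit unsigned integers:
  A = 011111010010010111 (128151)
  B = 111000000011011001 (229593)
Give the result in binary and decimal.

Apply | to each column (1 where either bit is 1):
  011111010010010111
| 111000000011011001
--------------------
  111111010011011111

Answer: 111111010011011111 (259295)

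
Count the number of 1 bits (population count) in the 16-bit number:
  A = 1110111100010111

1110111100010111
1-bits at positions (from bit 0 = LSB): 0, 1, 2, 4, 8, 9, 10, 11, 13, 14, 15
Count = 11

Answer: 11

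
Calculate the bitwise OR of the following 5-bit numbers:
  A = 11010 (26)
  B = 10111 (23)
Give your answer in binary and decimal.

Apply | to each column (1 where either bit is 1):
  11010
| 10111
-------
  11111

Answer: 11111 (31)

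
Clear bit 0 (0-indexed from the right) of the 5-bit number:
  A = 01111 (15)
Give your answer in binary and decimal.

Mask = ~(1 << 0) = 11110
Bit 0 of A is 1, so AND-ing with the mask clears it to 0.
  01111
& 11110
-------
  01110

Answer: 01110 (14)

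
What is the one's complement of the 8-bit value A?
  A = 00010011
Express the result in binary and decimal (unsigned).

Flip each bit (0->1, 1->0):
  00010011
  11101100

Answer: 11101100 (236)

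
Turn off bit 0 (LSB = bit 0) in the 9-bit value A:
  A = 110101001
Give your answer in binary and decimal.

Mask = ~(1 << 0) = 111111110
Bit 0 of A is 1, so AND-ing with the mask clears it to 0.
  110101001
& 111111110
-----------
  110101000

Answer: 110101000 (424)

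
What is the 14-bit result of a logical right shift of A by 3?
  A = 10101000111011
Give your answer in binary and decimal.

Logical shift right by 3: drop the bottom 3 bit(s), prepend 3 zero(s) on the left.
  10101000111011  ->  keep [10101000111], discard [011], prepend 000
= 00010101000111

Answer: 00010101000111 (1351)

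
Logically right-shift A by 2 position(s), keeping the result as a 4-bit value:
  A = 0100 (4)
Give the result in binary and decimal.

Logical shift right by 2: drop the bottom 2 bit(s), prepend 2 zero(s) on the left.
  0100  ->  keep [01], discard [00], prepend 00
= 0001

Answer: 0001 (1)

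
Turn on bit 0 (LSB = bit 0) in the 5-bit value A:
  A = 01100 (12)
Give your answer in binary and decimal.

Mask = 1 << 0 = 00001
Bit 0 of A is 0, so OR-ing with the mask flips it to 1.
  01100
| 00001
-------
  01101

Answer: 01101 (13)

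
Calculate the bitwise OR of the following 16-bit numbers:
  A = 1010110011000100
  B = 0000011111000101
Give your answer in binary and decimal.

Apply | to each column (1 where either bit is 1):
  1010110011000100
| 0000011111000101
------------------
  1010111111000101

Answer: 1010111111000101 (44997)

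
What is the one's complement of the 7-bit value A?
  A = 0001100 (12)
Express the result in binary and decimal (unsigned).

Flip each bit (0->1, 1->0):
  0001100
  1110011

Answer: 1110011 (115)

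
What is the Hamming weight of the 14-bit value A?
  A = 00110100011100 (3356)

00110100011100
1-bits at positions (from bit 0 = LSB): 2, 3, 4, 8, 10, 11
Count = 6

Answer: 6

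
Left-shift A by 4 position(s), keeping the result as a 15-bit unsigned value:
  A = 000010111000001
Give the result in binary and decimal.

Shift left by 4: drop the top 4 bit(s), append 4 zero(s) on the right.
  000010111000001  ->  discard [0000], keep [10111000001], append 0000
= 101110000010000

Answer: 101110000010000 (23568)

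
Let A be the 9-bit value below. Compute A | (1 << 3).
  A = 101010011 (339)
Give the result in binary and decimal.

Mask = 1 << 3 = 000001000
Bit 3 of A is 0, so OR-ing with the mask flips it to 1.
  101010011
| 000001000
-----------
  101011011

Answer: 101011011 (347)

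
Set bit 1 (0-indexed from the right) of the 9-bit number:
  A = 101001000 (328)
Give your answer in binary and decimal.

Mask = 1 << 1 = 000000010
Bit 1 of A is 0, so OR-ing with the mask flips it to 1.
  101001000
| 000000010
-----------
  101001010

Answer: 101001010 (330)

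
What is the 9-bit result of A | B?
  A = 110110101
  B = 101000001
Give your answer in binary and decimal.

Apply | to each column (1 where either bit is 1):
  110110101
| 101000001
-----------
  111110101

Answer: 111110101 (501)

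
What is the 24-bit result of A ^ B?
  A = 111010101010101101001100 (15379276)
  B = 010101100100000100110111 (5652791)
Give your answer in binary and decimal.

Apply ^ to each column (1 where bits differ):
  111010101010101101001100
^ 010101100100000100110111
--------------------------
  101111001110101001111011

Answer: 101111001110101001111011 (12380795)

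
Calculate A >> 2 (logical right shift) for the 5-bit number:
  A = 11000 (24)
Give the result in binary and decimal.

Logical shift right by 2: drop the bottom 2 bit(s), prepend 2 zero(s) on the left.
  11000  ->  keep [110], discard [00], prepend 00
= 00110

Answer: 00110 (6)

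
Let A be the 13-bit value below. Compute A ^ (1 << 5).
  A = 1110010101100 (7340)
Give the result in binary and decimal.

Mask = 1 << 5 = 0000000100000
Bit 5 of A is 1; XOR with the mask flips it to 0.
  1110010101100
^ 0000000100000
---------------
  1110010001100

Answer: 1110010001100 (7308)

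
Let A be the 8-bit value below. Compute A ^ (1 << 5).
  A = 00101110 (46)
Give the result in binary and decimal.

Mask = 1 << 5 = 00100000
Bit 5 of A is 1; XOR with the mask flips it to 0.
  00101110
^ 00100000
----------
  00001110

Answer: 00001110 (14)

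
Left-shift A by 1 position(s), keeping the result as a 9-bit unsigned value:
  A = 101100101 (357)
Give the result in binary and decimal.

Shift left by 1: drop the top 1 bit(s), append 1 zero(s) on the right.
  101100101  ->  discard [1], keep [01100101], append 0
= 011001010

Answer: 011001010 (202)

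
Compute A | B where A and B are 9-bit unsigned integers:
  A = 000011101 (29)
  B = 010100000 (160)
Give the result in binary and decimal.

Apply | to each column (1 where either bit is 1):
  000011101
| 010100000
-----------
  010111101

Answer: 010111101 (189)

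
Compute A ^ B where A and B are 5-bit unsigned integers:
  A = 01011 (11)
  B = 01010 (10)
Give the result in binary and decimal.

Apply ^ to each column (1 where bits differ):
  01011
^ 01010
-------
  00001

Answer: 00001 (1)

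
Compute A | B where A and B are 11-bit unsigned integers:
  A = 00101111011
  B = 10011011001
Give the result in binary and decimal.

Apply | to each column (1 where either bit is 1):
  00101111011
| 10011011001
-------------
  10111111011

Answer: 10111111011 (1531)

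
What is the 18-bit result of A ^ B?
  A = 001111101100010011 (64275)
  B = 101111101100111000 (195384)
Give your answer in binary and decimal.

Apply ^ to each column (1 where bits differ):
  001111101100010011
^ 101111101100111000
--------------------
  100000000000101011

Answer: 100000000000101011 (131115)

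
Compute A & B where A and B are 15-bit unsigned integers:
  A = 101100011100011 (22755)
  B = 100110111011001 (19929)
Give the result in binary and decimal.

Apply & to each column (1 only where both bits are 1):
  101100011100011
& 100110111011001
-----------------
  100100011000001

Answer: 100100011000001 (18625)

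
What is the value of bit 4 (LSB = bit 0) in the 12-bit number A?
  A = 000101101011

Bit 4 is the 5th from the right.
  000101101011
         ^
That bit is 0.

Answer: 0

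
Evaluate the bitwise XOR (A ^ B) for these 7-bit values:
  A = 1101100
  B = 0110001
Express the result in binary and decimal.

Apply ^ to each column (1 where bits differ):
  1101100
^ 0110001
---------
  1011101

Answer: 1011101 (93)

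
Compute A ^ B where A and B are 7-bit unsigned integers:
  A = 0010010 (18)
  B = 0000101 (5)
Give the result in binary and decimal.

Apply ^ to each column (1 where bits differ):
  0010010
^ 0000101
---------
  0010111

Answer: 0010111 (23)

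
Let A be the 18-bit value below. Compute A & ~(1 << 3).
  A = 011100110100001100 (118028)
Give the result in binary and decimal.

Mask = ~(1 << 3) = 111111111111110111
Bit 3 of A is 1, so AND-ing with the mask clears it to 0.
  011100110100001100
& 111111111111110111
--------------------
  011100110100000100

Answer: 011100110100000100 (118020)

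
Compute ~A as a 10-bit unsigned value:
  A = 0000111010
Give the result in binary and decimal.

Flip each bit (0->1, 1->0):
  0000111010
  1111000101

Answer: 1111000101 (965)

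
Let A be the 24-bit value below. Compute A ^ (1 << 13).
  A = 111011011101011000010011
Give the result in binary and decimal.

Mask = 1 << 13 = 000000000010000000000000
Bit 13 of A is 0; XOR with the mask flips it to 1.
  111011011101011000010011
^ 000000000010000000000000
--------------------------
  111011011111011000010011

Answer: 111011011111011000010011 (15595027)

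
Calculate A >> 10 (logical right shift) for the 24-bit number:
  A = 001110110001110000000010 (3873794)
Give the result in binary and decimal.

Logical shift right by 10: drop the bottom 10 bit(s), prepend 10 zero(s) on the left.
  001110110001110000000010  ->  keep [00111011000111], discard [0000000010], prepend 0000000000
= 000000000000111011000111

Answer: 000000000000111011000111 (3783)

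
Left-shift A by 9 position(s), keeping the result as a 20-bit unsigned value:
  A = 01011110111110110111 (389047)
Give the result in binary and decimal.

Shift left by 9: drop the top 9 bit(s), append 9 zero(s) on the right.
  01011110111110110111  ->  discard [010111101], keep [11110110111], append 000000000
= 11110110111000000000

Answer: 11110110111000000000 (1011200)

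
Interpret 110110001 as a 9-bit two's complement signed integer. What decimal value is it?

MSB is 1, so the value is negative. Find the magnitude:
1. Invert bits:  001001110
2. Add 1:        001001111  = 79
3. Apply sign:   -79

Answer: -79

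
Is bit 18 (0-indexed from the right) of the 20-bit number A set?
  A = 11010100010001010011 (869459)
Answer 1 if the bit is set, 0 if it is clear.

Bit 18 is the 19th from the right.
  11010100010001010011
   ^
That bit is 1.

Answer: 1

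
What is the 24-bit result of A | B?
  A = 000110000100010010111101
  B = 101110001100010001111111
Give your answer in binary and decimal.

Apply | to each column (1 where either bit is 1):
  000110000100010010111101
| 101110001100010001111111
--------------------------
  101110001100010011111111

Answer: 101110001100010011111111 (12109055)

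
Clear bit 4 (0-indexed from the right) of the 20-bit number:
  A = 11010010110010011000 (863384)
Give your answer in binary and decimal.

Mask = ~(1 << 4) = 11111111111111101111
Bit 4 of A is 1, so AND-ing with the mask clears it to 0.
  11010010110010011000
& 11111111111111101111
----------------------
  11010010110010001000

Answer: 11010010110010001000 (863368)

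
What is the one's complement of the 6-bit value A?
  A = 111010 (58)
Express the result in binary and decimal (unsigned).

Flip each bit (0->1, 1->0):
  111010
  000101

Answer: 000101 (5)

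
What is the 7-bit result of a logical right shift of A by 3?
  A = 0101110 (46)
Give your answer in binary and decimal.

Logical shift right by 3: drop the bottom 3 bit(s), prepend 3 zero(s) on the left.
  0101110  ->  keep [0101], discard [110], prepend 000
= 0000101

Answer: 0000101 (5)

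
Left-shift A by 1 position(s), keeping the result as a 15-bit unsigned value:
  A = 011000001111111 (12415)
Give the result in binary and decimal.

Shift left by 1: drop the top 1 bit(s), append 1 zero(s) on the right.
  011000001111111  ->  discard [0], keep [11000001111111], append 0
= 110000011111110

Answer: 110000011111110 (24830)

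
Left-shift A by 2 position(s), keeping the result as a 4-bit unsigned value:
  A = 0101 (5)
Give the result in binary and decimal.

Shift left by 2: drop the top 2 bit(s), append 2 zero(s) on the right.
  0101  ->  discard [01], keep [01], append 00
= 0100

Answer: 0100 (4)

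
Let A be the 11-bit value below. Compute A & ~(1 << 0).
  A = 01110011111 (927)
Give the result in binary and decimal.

Mask = ~(1 << 0) = 11111111110
Bit 0 of A is 1, so AND-ing with the mask clears it to 0.
  01110011111
& 11111111110
-------------
  01110011110

Answer: 01110011110 (926)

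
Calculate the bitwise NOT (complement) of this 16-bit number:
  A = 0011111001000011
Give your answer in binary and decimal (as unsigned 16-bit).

Flip each bit (0->1, 1->0):
  0011111001000011
  1100000110111100

Answer: 1100000110111100 (49596)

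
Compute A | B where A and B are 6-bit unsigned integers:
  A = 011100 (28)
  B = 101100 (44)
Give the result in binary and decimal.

Apply | to each column (1 where either bit is 1):
  011100
| 101100
--------
  111100

Answer: 111100 (60)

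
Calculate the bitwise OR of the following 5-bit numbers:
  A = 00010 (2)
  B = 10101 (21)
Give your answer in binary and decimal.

Apply | to each column (1 where either bit is 1):
  00010
| 10101
-------
  10111

Answer: 10111 (23)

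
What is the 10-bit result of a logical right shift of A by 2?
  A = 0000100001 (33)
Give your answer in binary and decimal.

Logical shift right by 2: drop the bottom 2 bit(s), prepend 2 zero(s) on the left.
  0000100001  ->  keep [00001000], discard [01], prepend 00
= 0000001000

Answer: 0000001000 (8)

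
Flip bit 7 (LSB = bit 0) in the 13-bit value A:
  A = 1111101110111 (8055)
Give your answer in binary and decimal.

Mask = 1 << 7 = 0000010000000
Bit 7 of A is 0; XOR with the mask flips it to 1.
  1111101110111
^ 0000010000000
---------------
  1111111110111

Answer: 1111111110111 (8183)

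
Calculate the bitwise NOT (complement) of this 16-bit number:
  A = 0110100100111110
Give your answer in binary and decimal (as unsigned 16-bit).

Flip each bit (0->1, 1->0):
  0110100100111110
  1001011011000001

Answer: 1001011011000001 (38593)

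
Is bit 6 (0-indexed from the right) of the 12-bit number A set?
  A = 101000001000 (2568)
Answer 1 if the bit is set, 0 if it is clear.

Bit 6 is the 7th from the right.
  101000001000
       ^
That bit is 0.

Answer: 0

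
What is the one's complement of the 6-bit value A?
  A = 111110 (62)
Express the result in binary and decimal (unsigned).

Flip each bit (0->1, 1->0):
  111110
  000001

Answer: 000001 (1)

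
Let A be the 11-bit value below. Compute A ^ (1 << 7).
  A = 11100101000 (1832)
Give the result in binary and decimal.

Mask = 1 << 7 = 00010000000
Bit 7 of A is 0; XOR with the mask flips it to 1.
  11100101000
^ 00010000000
-------------
  11110101000

Answer: 11110101000 (1960)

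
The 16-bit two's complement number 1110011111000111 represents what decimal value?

MSB is 1, so the value is negative. Find the magnitude:
1. Invert bits:  0001100000111000
2. Add 1:        0001100000111001  = 6201
3. Apply sign:   -6201

Answer: -6201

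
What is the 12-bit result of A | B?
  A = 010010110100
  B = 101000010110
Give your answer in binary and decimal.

Apply | to each column (1 where either bit is 1):
  010010110100
| 101000010110
--------------
  111010110110

Answer: 111010110110 (3766)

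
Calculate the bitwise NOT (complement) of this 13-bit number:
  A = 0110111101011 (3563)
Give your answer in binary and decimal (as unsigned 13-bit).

Flip each bit (0->1, 1->0):
  0110111101011
  1001000010100

Answer: 1001000010100 (4628)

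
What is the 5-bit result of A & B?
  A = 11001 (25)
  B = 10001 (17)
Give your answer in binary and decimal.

Apply & to each column (1 only where both bits are 1):
  11001
& 10001
-------
  10001

Answer: 10001 (17)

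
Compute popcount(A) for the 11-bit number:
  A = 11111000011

11111000011
1-bits at positions (from bit 0 = LSB): 0, 1, 6, 7, 8, 9, 10
Count = 7

Answer: 7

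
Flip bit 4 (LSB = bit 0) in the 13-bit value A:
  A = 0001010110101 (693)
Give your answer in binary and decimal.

Mask = 1 << 4 = 0000000010000
Bit 4 of A is 1; XOR with the mask flips it to 0.
  0001010110101
^ 0000000010000
---------------
  0001010100101

Answer: 0001010100101 (677)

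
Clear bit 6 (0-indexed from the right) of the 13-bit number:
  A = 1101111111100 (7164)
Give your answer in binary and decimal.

Mask = ~(1 << 6) = 1111110111111
Bit 6 of A is 1, so AND-ing with the mask clears it to 0.
  1101111111100
& 1111110111111
---------------
  1101110111100

Answer: 1101110111100 (7100)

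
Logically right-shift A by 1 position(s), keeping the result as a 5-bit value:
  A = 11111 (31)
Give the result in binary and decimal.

Logical shift right by 1: drop the bottom 1 bit(s), prepend 1 zero(s) on the left.
  11111  ->  keep [1111], discard [1], prepend 0
= 01111

Answer: 01111 (15)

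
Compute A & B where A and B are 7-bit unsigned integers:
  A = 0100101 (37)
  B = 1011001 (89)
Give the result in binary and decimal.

Apply & to each column (1 only where both bits are 1):
  0100101
& 1011001
---------
  0000001

Answer: 0000001 (1)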